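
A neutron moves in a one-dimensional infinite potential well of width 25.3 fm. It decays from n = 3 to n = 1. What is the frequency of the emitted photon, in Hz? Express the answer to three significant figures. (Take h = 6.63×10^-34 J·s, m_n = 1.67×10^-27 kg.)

f = 6.20×10^20 Hz

E_1 = h²/(8m_nL²) = 5.140×10^-14 J and ΔE = (3² − 1²)E_1 = 4.112×10^-13 J.
f = ΔE/h = 4.112×10^-13/6.63×10^-34 = 6.20×10^20 Hz.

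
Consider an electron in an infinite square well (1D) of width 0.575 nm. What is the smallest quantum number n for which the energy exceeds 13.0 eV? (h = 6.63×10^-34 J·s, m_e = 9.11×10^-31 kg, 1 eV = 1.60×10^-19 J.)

E_1 = h²/(8m_eL²) = 1.824×10^-19 J = 1.140 eV.
Need n² > 13.0/1.140 = 11.40, i.e. n > 3.376.
The smallest integer satisfying this is n = 4.

n = 4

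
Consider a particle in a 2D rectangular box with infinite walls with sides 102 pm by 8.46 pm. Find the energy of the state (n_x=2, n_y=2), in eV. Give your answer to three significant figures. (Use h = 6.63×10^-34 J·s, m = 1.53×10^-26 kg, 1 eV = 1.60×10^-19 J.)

E = 1.26 eV

For a 2D rectangular well E = (h²/8m)·Σ n_i²/L_i² = (6.63×10^-34)²/(8·1.53×10^-26) · [2²/(102 pm)² + 2²/(8.46 pm)²].
Evaluating gives E = 2.021×10^-19 J = 1.26 eV.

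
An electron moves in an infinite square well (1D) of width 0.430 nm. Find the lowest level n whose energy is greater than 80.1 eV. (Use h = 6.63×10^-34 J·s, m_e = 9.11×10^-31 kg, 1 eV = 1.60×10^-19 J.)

n = 7

E_1 = h²/(8m_eL²) = 3.262×10^-19 J = 2.039 eV.
Need n² > 80.1/2.039 = 39.28, i.e. n > 6.267.
The smallest integer satisfying this is n = 7.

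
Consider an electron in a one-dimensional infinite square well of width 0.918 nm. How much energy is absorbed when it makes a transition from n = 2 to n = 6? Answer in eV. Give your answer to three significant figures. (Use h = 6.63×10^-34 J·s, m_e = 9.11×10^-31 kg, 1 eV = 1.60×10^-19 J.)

|ΔE| = 14.3 eV

E_1 = h²/(8m_eL²) = 7.157×10^-20 J.
|ΔE| = |2² − 6²|·E_1 = 32·7.157×10^-20 J = 2.290×10^-18 J = 14.3 eV.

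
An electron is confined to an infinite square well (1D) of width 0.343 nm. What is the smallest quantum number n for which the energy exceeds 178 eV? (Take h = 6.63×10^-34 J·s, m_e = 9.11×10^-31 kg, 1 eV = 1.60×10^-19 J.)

n = 8

E_1 = h²/(8m_eL²) = 5.127×10^-19 J = 3.204 eV.
Need n² > 178/3.204 = 55.56, i.e. n > 7.454.
The smallest integer satisfying this is n = 8.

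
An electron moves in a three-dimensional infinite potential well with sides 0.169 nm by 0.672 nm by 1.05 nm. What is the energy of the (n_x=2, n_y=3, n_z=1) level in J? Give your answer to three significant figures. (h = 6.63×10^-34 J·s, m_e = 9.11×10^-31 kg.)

E = 9.70×10^-18 J

For a 3D rectangular well E = (h²/8m_e)·Σ n_i²/L_i² = (6.63×10^-34)²/(8·9.11×10^-31) · [2²/(0.169 nm)² + 3²/(0.672 nm)² + 1²/(1.05 nm)²].
Evaluating gives E = 9.70×10^-18 J.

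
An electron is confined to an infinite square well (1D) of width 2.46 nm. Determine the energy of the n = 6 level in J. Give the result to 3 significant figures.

E_6 = 3.58×10^-19 J

For an infinite well E_n = n²h²/(8m_eL²), so E_1 = h²/(8m_eL²) = (6.626×10^-34)²/(8·9.109×10^-31·(2.46×10^-9 m)²) = 9.956×10^-21 J.
Then E_6 = 6²·E_1 = 36·9.956×10^-21 J = 3.58×10^-19 J.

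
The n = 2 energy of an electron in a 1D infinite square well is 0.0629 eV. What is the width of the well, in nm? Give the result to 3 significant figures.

L = 4.89 nm

From E_n = n²h²/(8m_eL²), L = n·h/√(8m_eE_n).
E_2 = 0.0629 eV = 1.008×10^-20 J, so L = 2·6.626×10^-34/√(8·9.109×10^-31·1.008×10^-20) = 4.89×10^-9 m = 4.89 nm.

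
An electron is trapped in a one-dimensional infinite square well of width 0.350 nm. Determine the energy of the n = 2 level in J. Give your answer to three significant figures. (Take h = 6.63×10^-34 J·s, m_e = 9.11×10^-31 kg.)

For an infinite well E_n = n²h²/(8m_eL²), so E_1 = h²/(8m_eL²) = (6.63×10^-34)²/(8·9.11×10^-31·(3.50×10^-10 m)²) = 4.924×10^-19 J.
Then E_2 = 2²·E_1 = 4·4.924×10^-19 J = 1.97×10^-18 J.

E_2 = 1.97×10^-18 J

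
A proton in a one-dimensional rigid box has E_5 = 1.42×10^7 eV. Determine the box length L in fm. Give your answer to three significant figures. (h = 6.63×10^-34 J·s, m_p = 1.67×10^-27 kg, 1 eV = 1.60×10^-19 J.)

L = 19.0 fm

From E_n = n²h²/(8m_pL²), L = n·h/√(8m_pE_n).
E_5 = 1.42×10^7 eV = 2.272×10^-12 J, so L = 5·6.63×10^-34/√(8·1.67×10^-27·2.272×10^-12) = 1.90×10^-14 m = 19.0 fm.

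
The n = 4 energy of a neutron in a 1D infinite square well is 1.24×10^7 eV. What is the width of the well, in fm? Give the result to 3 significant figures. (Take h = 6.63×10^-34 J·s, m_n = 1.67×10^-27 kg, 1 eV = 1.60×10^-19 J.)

From E_n = n²h²/(8m_nL²), L = n·h/√(8m_nE_n).
E_4 = 1.24×10^7 eV = 1.984×10^-12 J, so L = 4·6.63×10^-34/√(8·1.67×10^-27·1.984×10^-12) = 1.63×10^-14 m = 16.3 fm.

L = 16.3 fm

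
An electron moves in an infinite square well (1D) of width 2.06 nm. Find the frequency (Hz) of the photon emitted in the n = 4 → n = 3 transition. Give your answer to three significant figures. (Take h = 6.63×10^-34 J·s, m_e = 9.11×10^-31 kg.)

E_1 = h²/(8m_eL²) = 1.421×10^-20 J and ΔE = (4² − 3²)E_1 = 9.947×10^-20 J.
f = ΔE/h = 9.947×10^-20/6.63×10^-34 = 1.50×10^14 Hz.

f = 1.50×10^14 Hz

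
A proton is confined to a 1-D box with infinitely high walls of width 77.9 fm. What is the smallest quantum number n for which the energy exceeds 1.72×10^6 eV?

n = 8

E_1 = h²/(8m_pL²) = 5.406×10^-15 J = 3.375×10^4 eV.
Need n² > 1.72×10^6/3.375×10^4 = 50.96, i.e. n > 7.139.
The smallest integer satisfying this is n = 8.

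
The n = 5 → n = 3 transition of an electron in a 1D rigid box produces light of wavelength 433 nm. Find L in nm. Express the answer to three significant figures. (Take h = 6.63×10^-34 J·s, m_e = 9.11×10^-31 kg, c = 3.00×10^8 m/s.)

The photon carries ΔE = hc/λ = 6.63×10^-34·3.00×10^8/4.33×10^-7 m = 4.594×10^-19 J.
Since ΔE = (5² − 3²)E_1, E_1 = 2.871×10^-20 J, and L = h/√(8m_eE_1) = 1.45×10^-9 m = 1.45 nm.

L = 1.45 nm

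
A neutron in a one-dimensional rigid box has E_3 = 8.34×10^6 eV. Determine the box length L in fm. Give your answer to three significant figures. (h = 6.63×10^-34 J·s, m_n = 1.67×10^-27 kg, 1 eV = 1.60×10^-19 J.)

L = 14.9 fm

From E_n = n²h²/(8m_nL²), L = n·h/√(8m_nE_n).
E_3 = 8.34×10^6 eV = 1.334×10^-12 J, so L = 3·6.63×10^-34/√(8·1.67×10^-27·1.334×10^-12) = 1.49×10^-14 m = 14.9 fm.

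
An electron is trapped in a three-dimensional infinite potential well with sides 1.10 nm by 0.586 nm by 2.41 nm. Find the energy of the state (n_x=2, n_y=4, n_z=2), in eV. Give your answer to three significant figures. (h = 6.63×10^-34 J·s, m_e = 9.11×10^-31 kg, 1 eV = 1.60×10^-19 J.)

E = 19.1 eV

For a 3D rectangular well E = (h²/8m_e)·Σ n_i²/L_i² = (6.63×10^-34)²/(8·9.11×10^-31) · [2²/(1.10 nm)² + 4²/(0.586 nm)² + 2²/(2.41 nm)²].
Evaluating gives E = 3.051×10^-18 J = 19.1 eV.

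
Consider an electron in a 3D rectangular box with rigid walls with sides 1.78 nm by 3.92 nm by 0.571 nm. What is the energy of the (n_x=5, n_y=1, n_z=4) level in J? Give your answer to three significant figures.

For a 3D rectangular well E = (h²/8m_e)·Σ n_i²/L_i² = (6.626×10^-34)²/(8·9.109×10^-31) · [5²/(1.78 nm)² + 1²/(3.92 nm)² + 4²/(0.571 nm)²].
Evaluating gives E = 3.44×10^-18 J.

E = 3.44×10^-18 J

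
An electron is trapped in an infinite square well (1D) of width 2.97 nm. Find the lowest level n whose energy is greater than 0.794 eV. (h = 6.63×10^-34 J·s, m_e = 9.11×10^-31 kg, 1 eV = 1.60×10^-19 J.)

E_1 = h²/(8m_eL²) = 6.838×10^-21 J = 0.04274 eV.
Need n² > 0.794/0.04274 = 18.58, i.e. n > 4.310.
The smallest integer satisfying this is n = 5.

n = 5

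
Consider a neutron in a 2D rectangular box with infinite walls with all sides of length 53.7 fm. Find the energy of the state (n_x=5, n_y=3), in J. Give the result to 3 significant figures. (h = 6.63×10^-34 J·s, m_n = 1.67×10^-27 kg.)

For a 2D rectangular well E = (h²/8m_n)·Σ n_i²/L_i² = (6.63×10^-34)²/(8·1.67×10^-27) · [5²/(53.7 fm)² + 3²/(53.7 fm)²].
Evaluating gives E = 3.88×10^-13 J.

E = 3.88×10^-13 J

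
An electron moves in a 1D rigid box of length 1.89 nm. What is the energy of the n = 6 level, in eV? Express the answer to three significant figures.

E_6 = 3.79 eV

For an infinite well E_n = n²h²/(8m_eL²), so E_1 = h²/(8m_eL²) = (6.626×10^-34)²/(8·9.109×10^-31·(1.89×10^-9 m)²) = 1.687×10^-20 J.
Then E_6 = 6²·E_1 = 36·1.687×10^-20 J = 6.073×10^-19 J.
Converting, E_6 = 6.073×10^-19 J / (1.602×10^-19 J/eV) = 3.79 eV.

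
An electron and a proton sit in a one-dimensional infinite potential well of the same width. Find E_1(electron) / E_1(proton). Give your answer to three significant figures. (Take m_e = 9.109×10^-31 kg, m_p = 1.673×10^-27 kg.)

E_n ∝ 1/m at fixed n and L, so the ratio is m_p/m_e = 1.673×10^-27/9.109×10^-31 = 1.84×10^3.

1.84×10^3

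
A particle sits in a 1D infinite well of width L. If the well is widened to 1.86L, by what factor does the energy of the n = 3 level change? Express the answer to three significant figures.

E_n ∝ 1/L², so the energy scales by 1/1.86² = 0.289.

0.289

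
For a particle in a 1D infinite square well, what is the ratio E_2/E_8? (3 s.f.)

E_n ∝ n², so E_2/E_8 = 2²/8² = 4/64 = 0.0625.

0.0625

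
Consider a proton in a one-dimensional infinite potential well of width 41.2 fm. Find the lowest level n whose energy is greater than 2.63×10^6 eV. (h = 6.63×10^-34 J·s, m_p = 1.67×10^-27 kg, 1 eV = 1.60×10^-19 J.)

E_1 = h²/(8m_pL²) = 1.938×10^-14 J = 1.211×10^5 eV.
Need n² > 2.63×10^6/1.211×10^5 = 21.72, i.e. n > 4.660.
The smallest integer satisfying this is n = 5.

n = 5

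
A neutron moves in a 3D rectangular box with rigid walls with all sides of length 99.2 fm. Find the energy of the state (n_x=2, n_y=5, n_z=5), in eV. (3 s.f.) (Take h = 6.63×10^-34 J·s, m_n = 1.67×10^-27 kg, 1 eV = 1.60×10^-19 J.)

For a 3D rectangular well E = (h²/8m_n)·Σ n_i²/L_i² = (6.63×10^-34)²/(8·1.67×10^-27) · [2²/(99.2 fm)² + 5²/(99.2 fm)² + 5²/(99.2 fm)²].
Evaluating gives E = 1.805×10^-13 J = 1.13×10^6 eV.

E = 1.13×10^6 eV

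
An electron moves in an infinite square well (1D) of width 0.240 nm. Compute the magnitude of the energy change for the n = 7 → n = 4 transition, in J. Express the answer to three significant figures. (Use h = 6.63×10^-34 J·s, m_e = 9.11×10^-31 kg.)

|ΔE| = 3.46×10^-17 J

E_1 = h²/(8m_eL²) = 1.047×10^-18 J.
|ΔE| = |7² − 4²|·E_1 = 33·1.047×10^-18 J = 3.46×10^-17 J.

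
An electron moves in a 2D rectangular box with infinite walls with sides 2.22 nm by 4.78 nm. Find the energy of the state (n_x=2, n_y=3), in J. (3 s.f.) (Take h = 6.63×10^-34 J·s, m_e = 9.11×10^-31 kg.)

For a 2D rectangular well E = (h²/8m_e)·Σ n_i²/L_i² = (6.63×10^-34)²/(8·9.11×10^-31) · [2²/(2.22 nm)² + 3²/(4.78 nm)²].
Evaluating gives E = 7.27×10^-20 J.

E = 7.27×10^-20 J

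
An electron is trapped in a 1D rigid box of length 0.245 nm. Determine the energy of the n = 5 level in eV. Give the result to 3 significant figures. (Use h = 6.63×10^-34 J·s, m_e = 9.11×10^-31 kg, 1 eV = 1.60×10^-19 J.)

For an infinite well E_n = n²h²/(8m_eL²), so E_1 = h²/(8m_eL²) = (6.63×10^-34)²/(8·9.11×10^-31·(2.45×10^-10 m)²) = 1.005×10^-18 J.
Then E_5 = 5²·E_1 = 25·1.005×10^-18 J = 2.513×10^-17 J.
Converting, E_5 = 2.513×10^-17 J / (1.60×10^-19 J/eV) = 157 eV.

E_5 = 157 eV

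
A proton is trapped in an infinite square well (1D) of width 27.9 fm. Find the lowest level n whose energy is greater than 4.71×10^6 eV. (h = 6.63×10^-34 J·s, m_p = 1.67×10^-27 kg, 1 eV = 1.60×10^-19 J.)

n = 5

E_1 = h²/(8m_pL²) = 4.227×10^-14 J = 2.642×10^5 eV.
Need n² > 4.71×10^6/2.642×10^5 = 17.83, i.e. n > 4.223.
The smallest integer satisfying this is n = 5.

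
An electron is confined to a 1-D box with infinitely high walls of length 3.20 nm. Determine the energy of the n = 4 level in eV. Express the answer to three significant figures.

E_4 = 0.588 eV

For an infinite well E_n = n²h²/(8m_eL²), so E_1 = h²/(8m_eL²) = (6.626×10^-34)²/(8·9.109×10^-31·(3.20×10^-9 m)²) = 5.884×10^-21 J.
Then E_4 = 4²·E_1 = 16·5.884×10^-21 J = 9.414×10^-20 J.
Converting, E_4 = 9.414×10^-20 J / (1.602×10^-19 J/eV) = 0.588 eV.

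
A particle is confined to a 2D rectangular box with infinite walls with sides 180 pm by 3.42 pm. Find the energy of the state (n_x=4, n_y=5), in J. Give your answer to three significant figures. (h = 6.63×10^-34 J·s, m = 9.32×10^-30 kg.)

E = 1.26×10^-14 J

For a 2D rectangular well E = (h²/8m)·Σ n_i²/L_i² = (6.63×10^-34)²/(8·9.32×10^-30) · [4²/(180 pm)² + 5²/(3.42 pm)²].
Evaluating gives E = 1.26×10^-14 J.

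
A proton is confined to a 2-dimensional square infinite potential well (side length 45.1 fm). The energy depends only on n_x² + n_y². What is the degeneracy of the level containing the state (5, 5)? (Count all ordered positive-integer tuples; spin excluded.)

The level has n_x² + n_y² = 50. The ordered positive-integer solutions are (1, 7), (5, 5), (7, 1).
That gives 3 states.

degeneracy = 3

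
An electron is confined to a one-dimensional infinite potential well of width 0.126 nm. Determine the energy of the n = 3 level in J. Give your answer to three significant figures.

For an infinite well E_n = n²h²/(8m_eL²), so E_1 = h²/(8m_eL²) = (6.626×10^-34)²/(8·9.109×10^-31·(1.26×10^-10 m)²) = 3.795×10^-18 J.
Then E_3 = 3²·E_1 = 9·3.795×10^-18 J = 3.42×10^-17 J.

E_3 = 3.42×10^-17 J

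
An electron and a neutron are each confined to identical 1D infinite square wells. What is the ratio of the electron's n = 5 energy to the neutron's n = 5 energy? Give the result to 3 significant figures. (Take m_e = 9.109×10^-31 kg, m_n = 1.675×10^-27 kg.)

E_n ∝ 1/m at fixed n and L, so the ratio is m_n/m_e = 1.675×10^-27/9.109×10^-31 = 1.84×10^3.

1.84×10^3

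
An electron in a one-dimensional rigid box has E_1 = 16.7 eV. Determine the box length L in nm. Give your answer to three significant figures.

From E_n = n²h²/(8m_eL²), L = n·h/√(8m_eE_n).
E_1 = 16.7 eV = 2.675×10^-18 J, so L = 1·6.626×10^-34/√(8·9.109×10^-31·2.675×10^-18) = 1.50×10^-10 m = 0.150 nm.

L = 0.150 nm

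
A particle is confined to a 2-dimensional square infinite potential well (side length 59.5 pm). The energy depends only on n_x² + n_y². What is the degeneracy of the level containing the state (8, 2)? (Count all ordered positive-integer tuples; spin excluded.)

degeneracy = 2

The level has n_x² + n_y² = 68. The ordered positive-integer solutions are (2, 8), (8, 2).
That gives 2 states.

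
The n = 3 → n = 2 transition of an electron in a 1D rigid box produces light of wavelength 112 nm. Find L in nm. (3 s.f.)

The photon carries ΔE = hc/λ = 6.626×10^-34·2.998×10^8/1.12×10^-7 m = 1.774×10^-18 J.
Since ΔE = (3² − 2²)E_1, E_1 = 3.548×10^-19 J, and L = h/√(8m_eE_1) = 4.12×10^-10 m = 0.412 nm.

L = 0.412 nm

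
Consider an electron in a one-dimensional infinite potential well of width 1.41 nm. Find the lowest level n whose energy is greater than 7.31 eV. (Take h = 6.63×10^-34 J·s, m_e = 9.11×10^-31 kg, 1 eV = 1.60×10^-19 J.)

E_1 = h²/(8m_eL²) = 3.034×10^-20 J = 0.1896 eV.
Need n² > 7.31/0.1896 = 38.55, i.e. n > 6.209.
The smallest integer satisfying this is n = 7.

n = 7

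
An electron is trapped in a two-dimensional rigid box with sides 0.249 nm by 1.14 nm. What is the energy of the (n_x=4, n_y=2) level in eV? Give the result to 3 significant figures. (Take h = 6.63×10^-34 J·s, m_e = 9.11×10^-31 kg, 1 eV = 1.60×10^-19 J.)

For a 2D rectangular well E = (h²/8m_e)·Σ n_i²/L_i² = (6.63×10^-34)²/(8·9.11×10^-31) · [4²/(0.249 nm)² + 2²/(1.14 nm)²].
Evaluating gives E = 1.575×10^-17 J = 98.4 eV.

E = 98.4 eV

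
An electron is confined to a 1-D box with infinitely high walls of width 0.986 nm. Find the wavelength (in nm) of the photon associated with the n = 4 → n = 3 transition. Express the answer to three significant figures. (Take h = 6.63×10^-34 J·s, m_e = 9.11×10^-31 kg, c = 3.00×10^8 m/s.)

E_1 = h²/(8m_eL²) = 6.204×10^-20 J, so ΔE = (4² − 3²)E_1 = 4.343×10^-19 J.
λ = hc/ΔE = (6.63×10^-34·3.00×10^8)/4.343×10^-19 = 4.58×10^-7 m = 458 nm.

λ = 458 nm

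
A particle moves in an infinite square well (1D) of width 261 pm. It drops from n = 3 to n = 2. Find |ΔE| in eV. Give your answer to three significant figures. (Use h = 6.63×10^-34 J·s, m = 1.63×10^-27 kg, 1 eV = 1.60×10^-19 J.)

E_1 = h²/(8mL²) = 4.948×10^-22 J.
|ΔE| = |3² − 2²|·E_1 = 5·4.948×10^-22 J = 2.474×10^-21 J = 0.0155 eV.

|ΔE| = 0.0155 eV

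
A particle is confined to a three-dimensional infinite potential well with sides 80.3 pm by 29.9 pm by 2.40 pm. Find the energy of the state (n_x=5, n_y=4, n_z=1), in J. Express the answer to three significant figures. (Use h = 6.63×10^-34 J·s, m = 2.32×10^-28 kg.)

E = 4.63×10^-17 J

For a 3D rectangular well E = (h²/8m)·Σ n_i²/L_i² = (6.63×10^-34)²/(8·2.32×10^-28) · [5²/(80.3 pm)² + 4²/(29.9 pm)² + 1²/(2.40 pm)²].
Evaluating gives E = 4.63×10^-17 J.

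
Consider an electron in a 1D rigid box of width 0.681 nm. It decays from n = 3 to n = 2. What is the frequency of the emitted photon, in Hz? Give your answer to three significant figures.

f = 9.80×10^14 Hz

E_1 = h²/(8m_eL²) = 1.299×10^-19 J and ΔE = (3² − 2²)E_1 = 6.495×10^-19 J.
f = ΔE/h = 6.495×10^-19/6.626×10^-34 = 9.80×10^14 Hz.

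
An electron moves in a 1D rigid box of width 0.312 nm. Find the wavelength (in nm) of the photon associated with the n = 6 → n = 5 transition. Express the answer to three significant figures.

λ = 29.2 nm

E_1 = h²/(8m_eL²) = 6.189×10^-19 J, so ΔE = (6² − 5²)E_1 = 6.808×10^-18 J.
λ = hc/ΔE = (6.626×10^-34·2.998×10^8)/6.808×10^-18 = 2.92×10^-8 m = 29.2 nm.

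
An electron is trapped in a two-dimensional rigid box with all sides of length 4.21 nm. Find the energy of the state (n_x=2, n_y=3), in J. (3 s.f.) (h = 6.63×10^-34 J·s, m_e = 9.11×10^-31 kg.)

E = 4.42×10^-20 J

For a 2D rectangular well E = (h²/8m_e)·Σ n_i²/L_i² = (6.63×10^-34)²/(8·9.11×10^-31) · [2²/(4.21 nm)² + 3²/(4.21 nm)²].
Evaluating gives E = 4.42×10^-20 J.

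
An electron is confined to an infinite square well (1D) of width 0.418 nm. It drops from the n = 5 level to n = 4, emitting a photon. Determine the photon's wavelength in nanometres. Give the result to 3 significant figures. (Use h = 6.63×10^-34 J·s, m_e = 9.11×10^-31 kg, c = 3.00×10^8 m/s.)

λ = 64.0 nm

E_1 = h²/(8m_eL²) = 3.452×10^-19 J, so ΔE = (5² − 4²)E_1 = 3.107×10^-18 J.
λ = hc/ΔE = (6.63×10^-34·3.00×10^8)/3.107×10^-18 = 6.40×10^-8 m = 64.0 nm.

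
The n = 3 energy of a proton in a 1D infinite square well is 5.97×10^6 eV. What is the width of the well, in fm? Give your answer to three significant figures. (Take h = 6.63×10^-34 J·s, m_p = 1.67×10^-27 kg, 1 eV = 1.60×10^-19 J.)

L = 17.6 fm

From E_n = n²h²/(8m_pL²), L = n·h/√(8m_pE_n).
E_3 = 5.97×10^6 eV = 9.552×10^-13 J, so L = 3·6.63×10^-34/√(8·1.67×10^-27·9.552×10^-13) = 1.76×10^-14 m = 17.6 fm.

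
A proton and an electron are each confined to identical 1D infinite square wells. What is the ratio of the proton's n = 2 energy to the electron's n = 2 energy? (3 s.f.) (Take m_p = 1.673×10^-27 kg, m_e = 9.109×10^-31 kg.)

5.44×10^-4

E_n ∝ 1/m at fixed n and L, so the ratio is m_e/m_p = 9.109×10^-31/1.673×10^-27 = 5.44×10^-4.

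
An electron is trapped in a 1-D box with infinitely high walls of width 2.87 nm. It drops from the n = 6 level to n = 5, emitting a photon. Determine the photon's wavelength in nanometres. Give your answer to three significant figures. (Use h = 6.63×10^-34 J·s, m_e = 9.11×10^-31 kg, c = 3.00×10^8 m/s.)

E_1 = h²/(8m_eL²) = 7.322×10^-21 J, so ΔE = (6² − 5²)E_1 = 8.054×10^-20 J.
λ = hc/ΔE = (6.63×10^-34·3.00×10^8)/8.054×10^-20 = 2.47×10^-6 m = 2.47×10^3 nm.

λ = 2.47×10^3 nm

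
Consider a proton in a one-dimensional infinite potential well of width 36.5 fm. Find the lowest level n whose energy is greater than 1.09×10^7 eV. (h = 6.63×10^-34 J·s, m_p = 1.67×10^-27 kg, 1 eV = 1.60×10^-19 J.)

E_1 = h²/(8m_pL²) = 2.470×10^-14 J = 1.544×10^5 eV.
Need n² > 1.09×10^7/1.544×10^5 = 70.60, i.e. n > 8.402.
The smallest integer satisfying this is n = 9.

n = 9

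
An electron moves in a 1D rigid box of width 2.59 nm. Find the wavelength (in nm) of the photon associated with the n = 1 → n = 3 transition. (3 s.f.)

E_1 = h²/(8m_eL²) = 8.981×10^-21 J, so ΔE = (3² − 1²)E_1 = 7.185×10^-20 J.
λ = hc/ΔE = (6.626×10^-34·2.998×10^8)/7.185×10^-20 = 2.76×10^-6 m = 2.76×10^3 nm.

λ = 2.76×10^3 nm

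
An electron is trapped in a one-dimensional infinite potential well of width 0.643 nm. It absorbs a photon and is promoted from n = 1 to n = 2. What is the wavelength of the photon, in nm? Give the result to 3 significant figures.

E_1 = h²/(8m_eL²) = 1.457×10^-19 J, so ΔE = (2² − 1²)E_1 = 4.371×10^-19 J.
λ = hc/ΔE = (6.626×10^-34·2.998×10^8)/4.371×10^-19 = 4.54×10^-7 m = 454 nm.

λ = 454 nm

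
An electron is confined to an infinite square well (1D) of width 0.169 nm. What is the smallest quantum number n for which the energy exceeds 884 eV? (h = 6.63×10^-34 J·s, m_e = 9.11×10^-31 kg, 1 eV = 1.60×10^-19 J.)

E_1 = h²/(8m_eL²) = 2.112×10^-18 J = 13.20 eV.
Need n² > 884/13.20 = 66.97, i.e. n > 8.184.
The smallest integer satisfying this is n = 9.

n = 9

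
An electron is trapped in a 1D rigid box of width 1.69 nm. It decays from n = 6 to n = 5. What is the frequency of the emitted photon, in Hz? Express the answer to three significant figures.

f = 3.50×10^14 Hz

E_1 = h²/(8m_eL²) = 2.109×10^-20 J and ΔE = (6² − 5²)E_1 = 2.320×10^-19 J.
f = ΔE/h = 2.320×10^-19/6.626×10^-34 = 3.50×10^14 Hz.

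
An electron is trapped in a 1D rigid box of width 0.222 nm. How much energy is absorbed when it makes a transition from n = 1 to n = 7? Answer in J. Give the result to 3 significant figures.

|ΔE| = 5.87×10^-17 J

E_1 = h²/(8m_eL²) = 1.222×10^-18 J.
|ΔE| = |1² − 7²|·E_1 = 48·1.222×10^-18 J = 5.87×10^-17 J.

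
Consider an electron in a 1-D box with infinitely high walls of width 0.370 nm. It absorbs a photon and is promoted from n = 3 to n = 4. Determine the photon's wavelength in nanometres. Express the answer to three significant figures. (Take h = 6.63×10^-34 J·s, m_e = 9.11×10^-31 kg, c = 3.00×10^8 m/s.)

λ = 64.5 nm

E_1 = h²/(8m_eL²) = 4.406×10^-19 J, so ΔE = (4² − 3²)E_1 = 3.084×10^-18 J.
λ = hc/ΔE = (6.63×10^-34·3.00×10^8)/3.084×10^-18 = 6.45×10^-8 m = 64.5 nm.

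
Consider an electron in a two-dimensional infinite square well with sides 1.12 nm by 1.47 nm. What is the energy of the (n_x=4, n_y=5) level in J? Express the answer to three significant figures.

E = 1.47×10^-18 J

For a 2D rectangular well E = (h²/8m_e)·Σ n_i²/L_i² = (6.626×10^-34)²/(8·9.109×10^-31) · [4²/(1.12 nm)² + 5²/(1.47 nm)²].
Evaluating gives E = 1.47×10^-18 J.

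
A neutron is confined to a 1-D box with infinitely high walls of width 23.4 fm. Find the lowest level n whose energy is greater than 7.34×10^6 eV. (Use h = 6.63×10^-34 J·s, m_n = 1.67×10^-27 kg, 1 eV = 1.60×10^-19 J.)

n = 5

E_1 = h²/(8m_nL²) = 6.009×10^-14 J = 3.756×10^5 eV.
Need n² > 7.34×10^6/3.756×10^5 = 19.54, i.e. n > 4.420.
The smallest integer satisfying this is n = 5.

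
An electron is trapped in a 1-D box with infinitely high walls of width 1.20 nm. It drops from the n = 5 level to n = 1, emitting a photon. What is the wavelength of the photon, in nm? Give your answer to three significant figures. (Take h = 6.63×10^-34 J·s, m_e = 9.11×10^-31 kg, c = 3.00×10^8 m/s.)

λ = 198 nm

E_1 = h²/(8m_eL²) = 4.188×10^-20 J, so ΔE = (5² − 1²)E_1 = 1.005×10^-18 J.
λ = hc/ΔE = (6.63×10^-34·3.00×10^8)/1.005×10^-18 = 1.98×10^-7 m = 198 nm.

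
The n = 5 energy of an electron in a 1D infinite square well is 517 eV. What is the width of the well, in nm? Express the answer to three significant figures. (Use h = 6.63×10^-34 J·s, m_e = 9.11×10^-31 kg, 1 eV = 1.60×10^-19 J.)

L = 0.135 nm

From E_n = n²h²/(8m_eL²), L = n·h/√(8m_eE_n).
E_5 = 517 eV = 8.272×10^-17 J, so L = 5·6.63×10^-34/√(8·9.11×10^-31·8.272×10^-17) = 1.35×10^-10 m = 0.135 nm.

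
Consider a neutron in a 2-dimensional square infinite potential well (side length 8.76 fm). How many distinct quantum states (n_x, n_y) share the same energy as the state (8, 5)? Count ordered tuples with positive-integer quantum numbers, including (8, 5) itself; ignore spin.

degeneracy = 2

The level has n_x² + n_y² = 89. The ordered positive-integer solutions are (5, 8), (8, 5).
That gives 2 states.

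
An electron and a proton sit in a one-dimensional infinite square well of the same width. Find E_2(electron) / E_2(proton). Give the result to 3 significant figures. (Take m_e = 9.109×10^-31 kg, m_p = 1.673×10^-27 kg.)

1.84×10^3

E_n ∝ 1/m at fixed n and L, so the ratio is m_p/m_e = 1.673×10^-27/9.109×10^-31 = 1.84×10^3.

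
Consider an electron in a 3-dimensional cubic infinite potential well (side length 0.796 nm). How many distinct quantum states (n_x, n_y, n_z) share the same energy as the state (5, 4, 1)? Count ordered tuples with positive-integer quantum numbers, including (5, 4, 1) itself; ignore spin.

degeneracy = 6

The level has n_x² + n_y² + n_z² = 42. The ordered positive-integer solutions are (1, 4, 5), (1, 5, 4), (4, 1, 5), (4, 5, 1), (5, 1, 4), (5, 4, 1).
That gives 6 states.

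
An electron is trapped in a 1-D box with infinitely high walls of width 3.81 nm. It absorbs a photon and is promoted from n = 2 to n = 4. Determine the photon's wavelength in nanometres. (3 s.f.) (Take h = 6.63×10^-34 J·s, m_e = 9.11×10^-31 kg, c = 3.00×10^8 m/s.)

λ = 3.99×10^3 nm

E_1 = h²/(8m_eL²) = 4.155×10^-21 J, so ΔE = (4² − 2²)E_1 = 4.986×10^-20 J.
λ = hc/ΔE = (6.63×10^-34·3.00×10^8)/4.986×10^-20 = 3.99×10^-6 m = 3.99×10^3 nm.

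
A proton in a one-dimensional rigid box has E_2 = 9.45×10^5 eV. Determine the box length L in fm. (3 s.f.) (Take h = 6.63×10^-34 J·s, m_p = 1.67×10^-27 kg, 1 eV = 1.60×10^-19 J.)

From E_n = n²h²/(8m_pL²), L = n·h/√(8m_pE_n).
E_2 = 9.45×10^5 eV = 1.512×10^-13 J, so L = 2·6.63×10^-34/√(8·1.67×10^-27·1.512×10^-13) = 2.95×10^-14 m = 29.5 fm.

L = 29.5 fm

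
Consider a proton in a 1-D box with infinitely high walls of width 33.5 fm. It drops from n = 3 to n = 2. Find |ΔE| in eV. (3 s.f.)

E_1 = h²/(8m_pL²) = 2.923×10^-14 J.
|ΔE| = |3² − 2²|·E_1 = 5·2.923×10^-14 J = 1.461×10^-13 J = 9.12×10^5 eV.

|ΔE| = 9.12×10^5 eV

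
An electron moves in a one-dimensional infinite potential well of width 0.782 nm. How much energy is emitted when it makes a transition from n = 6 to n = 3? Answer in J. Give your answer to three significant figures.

|ΔE| = 2.66×10^-18 J

E_1 = h²/(8m_eL²) = 9.852×10^-20 J.
|ΔE| = |6² − 3²|·E_1 = 27·9.852×10^-20 J = 2.66×10^-18 J.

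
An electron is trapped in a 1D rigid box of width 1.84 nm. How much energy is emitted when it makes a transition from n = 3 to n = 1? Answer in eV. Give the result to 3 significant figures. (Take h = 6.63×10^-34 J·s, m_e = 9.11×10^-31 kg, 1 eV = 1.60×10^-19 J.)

E_1 = h²/(8m_eL²) = 1.781×10^-20 J.
|ΔE| = |3² − 1²|·E_1 = 8·1.781×10^-20 J = 1.425×10^-19 J = 0.891 eV.

|ΔE| = 0.891 eV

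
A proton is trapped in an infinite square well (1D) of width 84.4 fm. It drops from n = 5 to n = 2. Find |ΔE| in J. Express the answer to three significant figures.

E_1 = h²/(8m_pL²) = 4.605×10^-15 J.
|ΔE| = |5² − 2²|·E_1 = 21·4.605×10^-15 J = 9.67×10^-14 J.

|ΔE| = 9.67×10^-14 J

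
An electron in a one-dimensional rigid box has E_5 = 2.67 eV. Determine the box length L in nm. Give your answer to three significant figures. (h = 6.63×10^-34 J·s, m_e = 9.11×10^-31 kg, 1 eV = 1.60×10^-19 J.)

From E_n = n²h²/(8m_eL²), L = n·h/√(8m_eE_n).
E_5 = 2.67 eV = 4.272×10^-19 J, so L = 5·6.63×10^-34/√(8·9.11×10^-31·4.272×10^-19) = 1.88×10^-9 m = 1.88 nm.

L = 1.88 nm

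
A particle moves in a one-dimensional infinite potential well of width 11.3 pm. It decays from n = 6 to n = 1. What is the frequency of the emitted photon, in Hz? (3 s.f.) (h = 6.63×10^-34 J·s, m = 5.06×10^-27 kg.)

E_1 = h²/(8mL²) = 8.504×10^-20 J and ΔE = (6² − 1²)E_1 = 2.976×10^-18 J.
f = ΔE/h = 2.976×10^-18/6.63×10^-34 = 4.49×10^15 Hz.

f = 4.49×10^15 Hz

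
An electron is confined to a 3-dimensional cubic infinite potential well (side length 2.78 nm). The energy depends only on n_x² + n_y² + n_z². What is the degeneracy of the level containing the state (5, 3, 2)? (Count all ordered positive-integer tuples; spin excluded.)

The level has n_x² + n_y² + n_z² = 38. The ordered positive-integer solutions are (1, 1, 6), (1, 6, 1), (2, 3, 5), (2, 5, 3), (3, 2, 5), (3, 5, 2), (5, 2, 3), (5, 3, 2), (6, 1, 1).
That gives 9 states.

degeneracy = 9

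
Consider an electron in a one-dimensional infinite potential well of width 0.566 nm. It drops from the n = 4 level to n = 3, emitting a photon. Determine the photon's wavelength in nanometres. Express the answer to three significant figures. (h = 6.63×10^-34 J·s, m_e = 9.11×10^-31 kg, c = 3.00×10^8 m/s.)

λ = 151 nm

E_1 = h²/(8m_eL²) = 1.883×10^-19 J, so ΔE = (4² − 3²)E_1 = 1.318×10^-18 J.
λ = hc/ΔE = (6.63×10^-34·3.00×10^8)/1.318×10^-18 = 1.51×10^-7 m = 151 nm.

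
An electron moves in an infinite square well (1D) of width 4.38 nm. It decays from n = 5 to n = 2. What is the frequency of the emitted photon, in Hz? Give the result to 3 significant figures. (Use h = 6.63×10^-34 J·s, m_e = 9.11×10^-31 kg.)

E_1 = h²/(8m_eL²) = 3.144×10^-21 J and ΔE = (5² − 2²)E_1 = 6.602×10^-20 J.
f = ΔE/h = 6.602×10^-20/6.63×10^-34 = 9.96×10^13 Hz.

f = 9.96×10^13 Hz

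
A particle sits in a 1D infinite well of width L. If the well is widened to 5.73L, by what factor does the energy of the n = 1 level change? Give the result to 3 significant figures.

E_n ∝ 1/L², so the energy scales by 1/5.73² = 0.0305.

0.0305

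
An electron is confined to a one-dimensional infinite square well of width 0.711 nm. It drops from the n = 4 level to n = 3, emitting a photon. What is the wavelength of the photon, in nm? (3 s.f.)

E_1 = h²/(8m_eL²) = 1.192×10^-19 J, so ΔE = (4² − 3²)E_1 = 8.344×10^-19 J.
λ = hc/ΔE = (6.626×10^-34·2.998×10^8)/8.344×10^-19 = 2.38×10^-7 m = 238 nm.

λ = 238 nm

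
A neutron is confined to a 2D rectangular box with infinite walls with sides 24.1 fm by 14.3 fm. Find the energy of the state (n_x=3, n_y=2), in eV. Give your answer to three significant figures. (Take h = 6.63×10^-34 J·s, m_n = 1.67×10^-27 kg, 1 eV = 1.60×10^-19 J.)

For a 2D rectangular well E = (h²/8m_n)·Σ n_i²/L_i² = (6.63×10^-34)²/(8·1.67×10^-27) · [3²/(24.1 fm)² + 2²/(14.3 fm)²].
Evaluating gives E = 1.153×10^-12 J = 7.21×10^6 eV.

E = 7.21×10^6 eV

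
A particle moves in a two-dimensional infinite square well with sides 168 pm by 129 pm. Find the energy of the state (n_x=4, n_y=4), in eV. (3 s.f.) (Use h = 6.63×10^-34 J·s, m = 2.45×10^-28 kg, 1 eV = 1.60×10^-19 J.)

For a 2D rectangular well E = (h²/8m)·Σ n_i²/L_i² = (6.63×10^-34)²/(8·2.45×10^-28) · [4²/(168 pm)² + 4²/(129 pm)²].
Evaluating gives E = 3.428×10^-19 J = 2.14 eV.

E = 2.14 eV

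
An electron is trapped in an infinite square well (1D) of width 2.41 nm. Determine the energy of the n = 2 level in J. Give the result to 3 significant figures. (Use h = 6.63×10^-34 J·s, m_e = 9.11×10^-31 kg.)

For an infinite well E_n = n²h²/(8m_eL²), so E_1 = h²/(8m_eL²) = (6.63×10^-34)²/(8·9.11×10^-31·(2.41×10^-9 m)²) = 1.038×10^-20 J.
Then E_2 = 2²·E_1 = 4·1.038×10^-20 J = 4.15×10^-20 J.

E_2 = 4.15×10^-20 J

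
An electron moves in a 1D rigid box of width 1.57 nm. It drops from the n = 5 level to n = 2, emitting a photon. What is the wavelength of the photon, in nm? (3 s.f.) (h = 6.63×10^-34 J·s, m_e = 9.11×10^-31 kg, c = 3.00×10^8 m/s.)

λ = 387 nm

E_1 = h²/(8m_eL²) = 2.447×10^-20 J, so ΔE = (5² − 2²)E_1 = 5.139×10^-19 J.
λ = hc/ΔE = (6.63×10^-34·3.00×10^8)/5.139×10^-19 = 3.87×10^-7 m = 387 nm.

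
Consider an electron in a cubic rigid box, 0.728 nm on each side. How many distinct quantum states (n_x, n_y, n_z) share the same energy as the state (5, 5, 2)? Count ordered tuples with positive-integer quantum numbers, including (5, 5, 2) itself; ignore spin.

degeneracy = 12

The level has n_x² + n_y² + n_z² = 54. The ordered positive-integer solutions are (1, 2, 7), (1, 7, 2), (2, 1, 7), (2, 5, 5), (2, 7, 1), (3, 3, 6), (3, 6, 3), (5, 2, 5), (5, 5, 2), (6, 3, 3), (7, 1, 2), (7, 2, 1).
That gives 12 states.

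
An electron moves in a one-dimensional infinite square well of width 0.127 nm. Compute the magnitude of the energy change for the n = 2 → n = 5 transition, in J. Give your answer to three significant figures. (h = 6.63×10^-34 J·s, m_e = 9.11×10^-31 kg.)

E_1 = h²/(8m_eL²) = 3.739×10^-18 J.
|ΔE| = |2² − 5²|·E_1 = 21·3.739×10^-18 J = 7.85×10^-17 J.

|ΔE| = 7.85×10^-17 J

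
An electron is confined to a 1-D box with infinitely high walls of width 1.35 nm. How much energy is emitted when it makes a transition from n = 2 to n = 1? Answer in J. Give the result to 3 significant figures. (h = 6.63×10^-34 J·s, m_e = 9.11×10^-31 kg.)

E_1 = h²/(8m_eL²) = 3.309×10^-20 J.
|ΔE| = |2² − 1²|·E_1 = 3·3.309×10^-20 J = 9.93×10^-20 J.

|ΔE| = 9.93×10^-20 J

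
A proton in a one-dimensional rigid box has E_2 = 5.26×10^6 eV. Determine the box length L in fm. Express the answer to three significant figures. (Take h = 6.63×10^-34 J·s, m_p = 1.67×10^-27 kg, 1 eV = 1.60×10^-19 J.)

L = 12.5 fm

From E_n = n²h²/(8m_pL²), L = n·h/√(8m_pE_n).
E_2 = 5.26×10^6 eV = 8.416×10^-13 J, so L = 2·6.63×10^-34/√(8·1.67×10^-27·8.416×10^-13) = 1.25×10^-14 m = 12.5 fm.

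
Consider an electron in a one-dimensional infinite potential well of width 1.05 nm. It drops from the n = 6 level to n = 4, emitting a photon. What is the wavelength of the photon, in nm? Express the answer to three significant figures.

λ = 182 nm

E_1 = h²/(8m_eL²) = 5.465×10^-20 J, so ΔE = (6² − 4²)E_1 = 1.093×10^-18 J.
λ = hc/ΔE = (6.626×10^-34·2.998×10^8)/1.093×10^-18 = 1.82×10^-7 m = 182 nm.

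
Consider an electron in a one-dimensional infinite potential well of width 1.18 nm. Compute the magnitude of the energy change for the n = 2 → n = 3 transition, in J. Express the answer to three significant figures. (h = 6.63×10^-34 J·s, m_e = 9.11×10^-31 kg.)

E_1 = h²/(8m_eL²) = 4.332×10^-20 J.
|ΔE| = |2² − 3²|·E_1 = 5·4.332×10^-20 J = 2.17×10^-19 J.

|ΔE| = 2.17×10^-19 J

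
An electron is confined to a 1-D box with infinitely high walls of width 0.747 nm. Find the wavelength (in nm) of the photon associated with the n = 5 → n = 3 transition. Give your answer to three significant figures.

E_1 = h²/(8m_eL²) = 1.080×10^-19 J, so ΔE = (5² − 3²)E_1 = 1.728×10^-18 J.
λ = hc/ΔE = (6.626×10^-34·2.998×10^8)/1.728×10^-18 = 1.15×10^-7 m = 115 nm.

λ = 115 nm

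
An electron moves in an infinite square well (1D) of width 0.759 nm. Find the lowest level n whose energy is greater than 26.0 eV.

n = 7

E_1 = h²/(8m_eL²) = 1.046×10^-19 J = 0.6529 eV.
Need n² > 26.0/0.6529 = 39.82, i.e. n > 6.310.
The smallest integer satisfying this is n = 7.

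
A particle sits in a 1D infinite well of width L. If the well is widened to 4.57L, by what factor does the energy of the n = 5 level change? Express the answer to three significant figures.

0.0479

E_n ∝ 1/L², so the energy scales by 1/4.57² = 0.0479.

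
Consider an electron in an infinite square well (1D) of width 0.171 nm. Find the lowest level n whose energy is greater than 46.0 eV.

E_1 = h²/(8m_eL²) = 2.060×10^-18 J = 12.86 eV.
Need n² > 46.0/12.86 = 3.577, i.e. n > 1.891.
The smallest integer satisfying this is n = 2.

n = 2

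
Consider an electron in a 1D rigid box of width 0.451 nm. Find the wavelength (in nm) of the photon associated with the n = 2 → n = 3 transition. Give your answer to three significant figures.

E_1 = h²/(8m_eL²) = 2.962×10^-19 J, so ΔE = (3² − 2²)E_1 = 1.481×10^-18 J.
λ = hc/ΔE = (6.626×10^-34·2.998×10^8)/1.481×10^-18 = 1.34×10^-7 m = 134 nm.

λ = 134 nm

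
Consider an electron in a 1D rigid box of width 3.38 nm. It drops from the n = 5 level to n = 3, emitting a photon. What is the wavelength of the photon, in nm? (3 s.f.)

E_1 = h²/(8m_eL²) = 5.274×10^-21 J, so ΔE = (5² − 3²)E_1 = 8.438×10^-20 J.
λ = hc/ΔE = (6.626×10^-34·2.998×10^8)/8.438×10^-20 = 2.35×10^-6 m = 2.35×10^3 nm.

λ = 2.35×10^3 nm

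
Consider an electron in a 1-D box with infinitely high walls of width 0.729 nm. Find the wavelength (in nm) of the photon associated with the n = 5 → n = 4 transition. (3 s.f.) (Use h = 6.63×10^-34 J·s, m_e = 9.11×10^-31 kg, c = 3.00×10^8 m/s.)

E_1 = h²/(8m_eL²) = 1.135×10^-19 J, so ΔE = (5² − 4²)E_1 = 1.021×10^-18 J.
λ = hc/ΔE = (6.63×10^-34·3.00×10^8)/1.021×10^-18 = 1.95×10^-7 m = 195 nm.

λ = 195 nm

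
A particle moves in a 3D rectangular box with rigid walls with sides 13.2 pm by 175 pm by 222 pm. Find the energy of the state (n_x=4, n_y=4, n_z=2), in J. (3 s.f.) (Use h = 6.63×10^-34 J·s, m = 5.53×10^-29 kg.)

For a 3D rectangular well E = (h²/8m)·Σ n_i²/L_i² = (6.63×10^-34)²/(8·5.53×10^-29) · [4²/(13.2 pm)² + 4²/(175 pm)² + 2²/(222 pm)²].
Evaluating gives E = 9.18×10^-17 J.

E = 9.18×10^-17 J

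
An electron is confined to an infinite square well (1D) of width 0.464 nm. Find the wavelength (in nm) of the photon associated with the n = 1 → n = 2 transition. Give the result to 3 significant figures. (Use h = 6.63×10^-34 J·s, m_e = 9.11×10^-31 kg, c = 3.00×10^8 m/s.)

E_1 = h²/(8m_eL²) = 2.801×10^-19 J, so ΔE = (2² − 1²)E_1 = 8.403×10^-19 J.
λ = hc/ΔE = (6.63×10^-34·3.00×10^8)/8.403×10^-19 = 2.37×10^-7 m = 237 nm.

λ = 237 nm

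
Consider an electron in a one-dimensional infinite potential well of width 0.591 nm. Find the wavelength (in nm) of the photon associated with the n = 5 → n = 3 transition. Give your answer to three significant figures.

E_1 = h²/(8m_eL²) = 1.725×10^-19 J, so ΔE = (5² − 3²)E_1 = 2.760×10^-18 J.
λ = hc/ΔE = (6.626×10^-34·2.998×10^8)/2.760×10^-18 = 7.20×10^-8 m = 72.0 nm.

λ = 72.0 nm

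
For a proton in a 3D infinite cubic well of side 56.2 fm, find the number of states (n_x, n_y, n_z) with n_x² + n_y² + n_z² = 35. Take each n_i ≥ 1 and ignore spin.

The level has n_x² + n_y² + n_z² = 35. The ordered positive-integer solutions are (1, 3, 5), (1, 5, 3), (3, 1, 5), (3, 5, 1), (5, 1, 3), (5, 3, 1).
That gives 6 states.

degeneracy = 6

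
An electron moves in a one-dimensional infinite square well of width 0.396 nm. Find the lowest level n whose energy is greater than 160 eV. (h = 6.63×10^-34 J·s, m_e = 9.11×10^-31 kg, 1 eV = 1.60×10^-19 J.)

E_1 = h²/(8m_eL²) = 3.846×10^-19 J = 2.404 eV.
Need n² > 160/2.404 = 66.56, i.e. n > 8.158.
The smallest integer satisfying this is n = 9.

n = 9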